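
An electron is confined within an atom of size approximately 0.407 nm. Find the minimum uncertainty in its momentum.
1.296 × 10^-25 kg·m/s

Using the Heisenberg uncertainty principle:
ΔxΔp ≥ ℏ/2

With Δx ≈ L = 4.070e-10 m (the confinement size):
Δp_min = ℏ/(2Δx)
Δp_min = (1.055e-34 J·s) / (2 × 4.070e-10 m)
Δp_min = 1.296e-25 kg·m/s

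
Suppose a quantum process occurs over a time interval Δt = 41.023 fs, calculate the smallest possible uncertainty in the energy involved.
8.022 meV

Using the energy-time uncertainty principle:
ΔEΔt ≥ ℏ/2

The minimum uncertainty in energy is:
ΔE_min = ℏ/(2Δt)
ΔE_min = (1.055e-34 J·s) / (2 × 4.102e-14 s)
ΔE_min = 1.285e-21 J = 8.022 meV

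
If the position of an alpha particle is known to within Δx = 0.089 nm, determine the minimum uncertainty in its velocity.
89.163 m/s

Using the Heisenberg uncertainty principle and Δp = mΔv:
ΔxΔp ≥ ℏ/2
Δx(mΔv) ≥ ℏ/2

The minimum uncertainty in velocity is:
Δv_min = ℏ/(2mΔx)
Δv_min = (1.055e-34 J·s) / (2 × 6.645e-27 kg × 8.900e-11 m)
Δv_min = 8.916e+01 m/s = 89.163 m/s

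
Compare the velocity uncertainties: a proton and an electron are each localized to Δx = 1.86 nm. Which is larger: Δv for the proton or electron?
The electron has the larger minimum velocity uncertainty, by a ratio of 1836.2.

For both particles, Δp_min = ℏ/(2Δx) = 2.835e-26 kg·m/s (same for both).

The velocity uncertainty is Δv = Δp/m:
- proton: Δv = 2.835e-26 / 1.673e-27 = 1.695e+01 m/s = 16.949 m/s
- electron: Δv = 2.835e-26 / 9.109e-31 = 3.112e+04 m/s = 31.120 km/s

Ratio: 3.112e+04 / 1.695e+01 = 1836.2

The lighter particle has larger velocity uncertainty because Δv ∝ 1/m.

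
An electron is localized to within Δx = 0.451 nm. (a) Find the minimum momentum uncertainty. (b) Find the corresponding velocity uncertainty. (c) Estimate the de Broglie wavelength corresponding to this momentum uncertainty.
(a) Δp_min = 1.169 × 10^-25 kg·m/s
(b) Δv_min = 128.345 km/s
(c) λ_dB = 5.667 nm

Step-by-step:

(a) From the uncertainty principle:
Δp_min = ℏ/(2Δx) = (1.055e-34 J·s)/(2 × 4.510e-10 m) = 1.169e-25 kg·m/s

(b) The velocity uncertainty:
Δv = Δp/m = (1.169e-25 kg·m/s)/(9.109e-31 kg) = 1.283e+05 m/s = 128.345 km/s

(c) The de Broglie wavelength for this momentum:
λ = h/p = (6.626e-34 J·s)/(1.169e-25 kg·m/s) = 5.667e-09 m = 5.667 nm

Note: The de Broglie wavelength is comparable to the localization size, as expected from wave-particle duality.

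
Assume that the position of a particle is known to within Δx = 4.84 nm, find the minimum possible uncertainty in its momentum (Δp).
1.089 × 10^-26 kg·m/s

Using the Heisenberg uncertainty principle:
ΔxΔp ≥ ℏ/2

The minimum uncertainty in momentum is:
Δp_min = ℏ/(2Δx)
Δp_min = (1.055e-34 J·s) / (2 × 4.840e-09 m)
Δp_min = 1.089e-26 kg·m/s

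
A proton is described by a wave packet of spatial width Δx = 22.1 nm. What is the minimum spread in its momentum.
2.386 × 10^-27 kg·m/s

For a wave packet, the spatial width Δx and momentum spread Δp are related by the uncertainty principle:
ΔxΔp ≥ ℏ/2

The minimum momentum spread is:
Δp_min = ℏ/(2Δx)
Δp_min = (1.055e-34 J·s) / (2 × 2.210e-08 m)
Δp_min = 2.386e-27 kg·m/s

A wave packet cannot have both a well-defined position and well-defined momentum.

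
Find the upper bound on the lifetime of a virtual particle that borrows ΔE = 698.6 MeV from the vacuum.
4.711 × 10^-25 s

Using the energy-time uncertainty principle:
ΔEΔt ≥ ℏ/2

For a virtual particle borrowing energy ΔE, the maximum lifetime is:
Δt_max = ℏ/(2ΔE)

Converting energy:
ΔE = 698.6 MeV = 1.119e-10 J

Δt_max = (1.055e-34 J·s) / (2 × 1.119e-10 J)
Δt_max = 4.711e-25 s = 4.711 × 10^-25 s

Virtual particles with higher borrowed energy exist for shorter times.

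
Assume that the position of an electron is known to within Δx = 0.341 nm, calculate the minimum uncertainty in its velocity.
169.747 km/s

Using the Heisenberg uncertainty principle and Δp = mΔv:
ΔxΔp ≥ ℏ/2
Δx(mΔv) ≥ ℏ/2

The minimum uncertainty in velocity is:
Δv_min = ℏ/(2mΔx)
Δv_min = (1.055e-34 J·s) / (2 × 9.109e-31 kg × 3.410e-10 m)
Δv_min = 1.697e+05 m/s = 169.747 km/s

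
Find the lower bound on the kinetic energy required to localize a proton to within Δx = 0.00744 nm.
93.715 meV

Localizing a particle requires giving it sufficient momentum uncertainty:

1. From uncertainty principle: Δp ≥ ℏ/(2Δx)
   Δp_min = (1.055e-34 J·s) / (2 × 7.440e-12 m)
   Δp_min = 7.087e-24 kg·m/s

2. This momentum uncertainty corresponds to kinetic energy:
   KE ≈ (Δp)²/(2m) = (7.087e-24)²/(2 × 1.673e-27 kg)
   KE = 1.501e-20 J = 93.715 meV

Tighter localization requires more energy.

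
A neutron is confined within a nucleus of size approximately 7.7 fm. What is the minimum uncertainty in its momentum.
6.848 × 10^-21 kg·m/s

Using the Heisenberg uncertainty principle:
ΔxΔp ≥ ℏ/2

With Δx ≈ L = 7.700e-15 m (the confinement size):
Δp_min = ℏ/(2Δx)
Δp_min = (1.055e-34 J·s) / (2 × 7.700e-15 m)
Δp_min = 6.848e-21 kg·m/s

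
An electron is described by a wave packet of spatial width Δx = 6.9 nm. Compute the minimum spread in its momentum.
7.642 × 10^-27 kg·m/s

For a wave packet, the spatial width Δx and momentum spread Δp are related by the uncertainty principle:
ΔxΔp ≥ ℏ/2

The minimum momentum spread is:
Δp_min = ℏ/(2Δx)
Δp_min = (1.055e-34 J·s) / (2 × 6.900e-09 m)
Δp_min = 7.642e-27 kg·m/s

A wave packet cannot have both a well-defined position and well-defined momentum.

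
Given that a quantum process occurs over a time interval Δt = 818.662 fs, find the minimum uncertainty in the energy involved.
402.005 μeV

Using the energy-time uncertainty principle:
ΔEΔt ≥ ℏ/2

The minimum uncertainty in energy is:
ΔE_min = ℏ/(2Δt)
ΔE_min = (1.055e-34 J·s) / (2 × 8.187e-13 s)
ΔE_min = 6.441e-23 J = 402.005 μeV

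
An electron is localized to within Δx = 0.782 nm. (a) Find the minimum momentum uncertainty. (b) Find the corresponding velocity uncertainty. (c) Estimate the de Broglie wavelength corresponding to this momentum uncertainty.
(a) Δp_min = 6.743 × 10^-26 kg·m/s
(b) Δv_min = 74.020 km/s
(c) λ_dB = 9.827 nm

Step-by-step:

(a) From the uncertainty principle:
Δp_min = ℏ/(2Δx) = (1.055e-34 J·s)/(2 × 7.820e-10 m) = 6.743e-26 kg·m/s

(b) The velocity uncertainty:
Δv = Δp/m = (6.743e-26 kg·m/s)/(9.109e-31 kg) = 7.402e+04 m/s = 74.020 km/s

(c) The de Broglie wavelength for this momentum:
λ = h/p = (6.626e-34 J·s)/(6.743e-26 kg·m/s) = 9.827e-09 m = 9.827 nm

Note: The de Broglie wavelength is comparable to the localization size, as expected from wave-particle duality.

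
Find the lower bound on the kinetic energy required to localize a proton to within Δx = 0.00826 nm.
76.032 meV

Localizing a particle requires giving it sufficient momentum uncertainty:

1. From uncertainty principle: Δp ≥ ℏ/(2Δx)
   Δp_min = (1.055e-34 J·s) / (2 × 8.260e-12 m)
   Δp_min = 6.384e-24 kg·m/s

2. This momentum uncertainty corresponds to kinetic energy:
   KE ≈ (Δp)²/(2m) = (6.384e-24)²/(2 × 1.673e-27 kg)
   KE = 1.218e-20 J = 76.032 meV

Tighter localization requires more energy.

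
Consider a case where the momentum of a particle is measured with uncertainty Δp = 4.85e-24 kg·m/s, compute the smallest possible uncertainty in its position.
10.872 pm

Using the Heisenberg uncertainty principle:
ΔxΔp ≥ ℏ/2

The minimum uncertainty in position is:
Δx_min = ℏ/(2Δp)
Δx_min = (1.055e-34 J·s) / (2 × 4.850e-24 kg·m/s)
Δx_min = 1.087e-11 m = 10.872 pm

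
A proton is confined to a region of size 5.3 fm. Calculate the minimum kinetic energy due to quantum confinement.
184.673 keV

Using the uncertainty principle:

1. Position uncertainty: Δx ≈ 5.300e-15 m
2. Minimum momentum uncertainty: Δp = ℏ/(2Δx) = 9.949e-21 kg·m/s
3. Minimum kinetic energy:
   KE = (Δp)²/(2m) = (9.949e-21)²/(2 × 1.673e-27 kg)
   KE = 2.959e-14 J = 184.673 keV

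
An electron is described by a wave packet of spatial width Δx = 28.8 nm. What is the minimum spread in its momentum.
1.831 × 10^-27 kg·m/s

For a wave packet, the spatial width Δx and momentum spread Δp are related by the uncertainty principle:
ΔxΔp ≥ ℏ/2

The minimum momentum spread is:
Δp_min = ℏ/(2Δx)
Δp_min = (1.055e-34 J·s) / (2 × 2.880e-08 m)
Δp_min = 1.831e-27 kg·m/s

A wave packet cannot have both a well-defined position and well-defined momentum.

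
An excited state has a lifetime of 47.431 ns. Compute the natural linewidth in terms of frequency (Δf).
1.678 MHz

Using the energy-time uncertainty principle and E = hf:
ΔEΔt ≥ ℏ/2
hΔf·Δt ≥ ℏ/2

The minimum frequency uncertainty is:
Δf = ℏ/(2hτ) = 1/(4πτ)
Δf = 1/(4π × 4.743e-08 s)
Δf = 1.678e+06 Hz = 1.678 MHz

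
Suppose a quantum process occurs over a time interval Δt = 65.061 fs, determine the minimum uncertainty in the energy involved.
5.058 meV

Using the energy-time uncertainty principle:
ΔEΔt ≥ ℏ/2

The minimum uncertainty in energy is:
ΔE_min = ℏ/(2Δt)
ΔE_min = (1.055e-34 J·s) / (2 × 6.506e-14 s)
ΔE_min = 8.104e-22 J = 5.058 meV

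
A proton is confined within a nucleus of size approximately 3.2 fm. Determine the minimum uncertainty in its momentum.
1.648 × 10^-20 kg·m/s

Using the Heisenberg uncertainty principle:
ΔxΔp ≥ ℏ/2

With Δx ≈ L = 3.200e-15 m (the confinement size):
Δp_min = ℏ/(2Δx)
Δp_min = (1.055e-34 J·s) / (2 × 3.200e-15 m)
Δp_min = 1.648e-20 kg·m/s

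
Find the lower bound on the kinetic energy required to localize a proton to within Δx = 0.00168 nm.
1.838 eV

Localizing a particle requires giving it sufficient momentum uncertainty:

1. From uncertainty principle: Δp ≥ ℏ/(2Δx)
   Δp_min = (1.055e-34 J·s) / (2 × 1.680e-12 m)
   Δp_min = 3.139e-23 kg·m/s

2. This momentum uncertainty corresponds to kinetic energy:
   KE ≈ (Δp)²/(2m) = (3.139e-23)²/(2 × 1.673e-27 kg)
   KE = 2.945e-19 J = 1.838 eV

Tighter localization requires more energy.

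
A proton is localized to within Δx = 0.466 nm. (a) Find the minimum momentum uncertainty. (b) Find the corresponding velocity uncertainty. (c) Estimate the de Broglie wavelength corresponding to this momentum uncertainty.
(a) Δp_min = 1.132 × 10^-25 kg·m/s
(b) Δv_min = 67.649 m/s
(c) λ_dB = 5.856 nm

Step-by-step:

(a) From the uncertainty principle:
Δp_min = ℏ/(2Δx) = (1.055e-34 J·s)/(2 × 4.660e-10 m) = 1.132e-25 kg·m/s

(b) The velocity uncertainty:
Δv = Δp/m = (1.132e-25 kg·m/s)/(1.673e-27 kg) = 6.765e+01 m/s = 67.649 m/s

(c) The de Broglie wavelength for this momentum:
λ = h/p = (6.626e-34 J·s)/(1.132e-25 kg·m/s) = 5.856e-09 m = 5.856 nm

Note: The de Broglie wavelength is comparable to the localization size, as expected from wave-particle duality.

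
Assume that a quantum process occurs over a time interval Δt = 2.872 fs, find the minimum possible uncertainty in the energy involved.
114.591 meV

Using the energy-time uncertainty principle:
ΔEΔt ≥ ℏ/2

The minimum uncertainty in energy is:
ΔE_min = ℏ/(2Δt)
ΔE_min = (1.055e-34 J·s) / (2 × 2.872e-15 s)
ΔE_min = 1.836e-20 J = 114.591 meV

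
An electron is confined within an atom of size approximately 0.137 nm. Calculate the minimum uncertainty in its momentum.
3.849 × 10^-25 kg·m/s

Using the Heisenberg uncertainty principle:
ΔxΔp ≥ ℏ/2

With Δx ≈ L = 1.370e-10 m (the confinement size):
Δp_min = ℏ/(2Δx)
Δp_min = (1.055e-34 J·s) / (2 × 1.370e-10 m)
Δp_min = 3.849e-25 kg·m/s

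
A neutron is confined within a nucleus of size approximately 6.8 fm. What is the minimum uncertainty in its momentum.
7.754 × 10^-21 kg·m/s

Using the Heisenberg uncertainty principle:
ΔxΔp ≥ ℏ/2

With Δx ≈ L = 6.800e-15 m (the confinement size):
Δp_min = ℏ/(2Δx)
Δp_min = (1.055e-34 J·s) / (2 × 6.800e-15 m)
Δp_min = 7.754e-21 kg·m/s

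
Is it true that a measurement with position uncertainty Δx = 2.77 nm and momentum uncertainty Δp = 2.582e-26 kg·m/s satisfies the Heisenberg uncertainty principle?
Yes, it satisfies the uncertainty principle.

Calculate the product ΔxΔp:
ΔxΔp = (2.770e-09 m) × (2.582e-26 kg·m/s)
ΔxΔp = 7.152e-35 J·s

Compare to the minimum allowed value ℏ/2:
ℏ/2 = 5.273e-35 J·s

Since ΔxΔp = 7.152e-35 J·s ≥ 5.273e-35 J·s = ℏ/2,
the measurement satisfies the uncertainty principle.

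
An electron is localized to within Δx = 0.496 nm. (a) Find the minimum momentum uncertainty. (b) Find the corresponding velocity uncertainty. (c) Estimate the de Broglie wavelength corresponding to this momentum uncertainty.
(a) Δp_min = 1.063 × 10^-25 kg·m/s
(b) Δv_min = 116.701 km/s
(c) λ_dB = 6.233 nm

Step-by-step:

(a) From the uncertainty principle:
Δp_min = ℏ/(2Δx) = (1.055e-34 J·s)/(2 × 4.960e-10 m) = 1.063e-25 kg·m/s

(b) The velocity uncertainty:
Δv = Δp/m = (1.063e-25 kg·m/s)/(9.109e-31 kg) = 1.167e+05 m/s = 116.701 km/s

(c) The de Broglie wavelength for this momentum:
λ = h/p = (6.626e-34 J·s)/(1.063e-25 kg·m/s) = 6.233e-09 m = 6.233 nm

Note: The de Broglie wavelength is comparable to the localization size, as expected from wave-particle duality.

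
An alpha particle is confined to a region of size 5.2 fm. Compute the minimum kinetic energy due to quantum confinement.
48.292 keV

Using the uncertainty principle:

1. Position uncertainty: Δx ≈ 5.200e-15 m
2. Minimum momentum uncertainty: Δp = ℏ/(2Δx) = 1.014e-20 kg·m/s
3. Minimum kinetic energy:
   KE = (Δp)²/(2m) = (1.014e-20)²/(2 × 6.645e-27 kg)
   KE = 7.737e-15 J = 48.292 keV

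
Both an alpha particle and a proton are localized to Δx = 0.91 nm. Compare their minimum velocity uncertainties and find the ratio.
The proton has the larger minimum velocity uncertainty, by a ratio of 4.0.

For both particles, Δp_min = ℏ/(2Δx) = 5.794e-26 kg·m/s (same for both).

The velocity uncertainty is Δv = Δp/m:
- alpha particle: Δv = 5.794e-26 / 6.645e-27 = 8.720e+00 m/s = 8.720 m/s
- proton: Δv = 5.794e-26 / 1.673e-27 = 3.464e+01 m/s = 34.642 m/s

Ratio: 3.464e+01 / 8.720e+00 = 4.0

The lighter particle has larger velocity uncertainty because Δv ∝ 1/m.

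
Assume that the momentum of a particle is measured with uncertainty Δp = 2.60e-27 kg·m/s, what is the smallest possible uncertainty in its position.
20.280 nm

Using the Heisenberg uncertainty principle:
ΔxΔp ≥ ℏ/2

The minimum uncertainty in position is:
Δx_min = ℏ/(2Δp)
Δx_min = (1.055e-34 J·s) / (2 × 2.600e-27 kg·m/s)
Δx_min = 2.028e-08 m = 20.280 nm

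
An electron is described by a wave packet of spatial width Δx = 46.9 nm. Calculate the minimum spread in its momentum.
1.124 × 10^-27 kg·m/s

For a wave packet, the spatial width Δx and momentum spread Δp are related by the uncertainty principle:
ΔxΔp ≥ ℏ/2

The minimum momentum spread is:
Δp_min = ℏ/(2Δx)
Δp_min = (1.055e-34 J·s) / (2 × 4.690e-08 m)
Δp_min = 1.124e-27 kg·m/s

A wave packet cannot have both a well-defined position and well-defined momentum.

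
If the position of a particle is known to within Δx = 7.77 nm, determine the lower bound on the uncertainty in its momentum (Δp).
6.786 × 10^-27 kg·m/s

Using the Heisenberg uncertainty principle:
ΔxΔp ≥ ℏ/2

The minimum uncertainty in momentum is:
Δp_min = ℏ/(2Δx)
Δp_min = (1.055e-34 J·s) / (2 × 7.770e-09 m)
Δp_min = 6.786e-27 kg·m/s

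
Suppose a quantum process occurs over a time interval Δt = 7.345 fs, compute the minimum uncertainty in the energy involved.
44.807 meV

Using the energy-time uncertainty principle:
ΔEΔt ≥ ℏ/2

The minimum uncertainty in energy is:
ΔE_min = ℏ/(2Δt)
ΔE_min = (1.055e-34 J·s) / (2 × 7.345e-15 s)
ΔE_min = 7.179e-21 J = 44.807 meV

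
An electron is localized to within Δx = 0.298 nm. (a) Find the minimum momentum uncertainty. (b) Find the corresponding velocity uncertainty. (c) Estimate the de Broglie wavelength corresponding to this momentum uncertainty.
(a) Δp_min = 1.769 × 10^-25 kg·m/s
(b) Δv_min = 194.241 km/s
(c) λ_dB = 3.745 nm

Step-by-step:

(a) From the uncertainty principle:
Δp_min = ℏ/(2Δx) = (1.055e-34 J·s)/(2 × 2.980e-10 m) = 1.769e-25 kg·m/s

(b) The velocity uncertainty:
Δv = Δp/m = (1.769e-25 kg·m/s)/(9.109e-31 kg) = 1.942e+05 m/s = 194.241 km/s

(c) The de Broglie wavelength for this momentum:
λ = h/p = (6.626e-34 J·s)/(1.769e-25 kg·m/s) = 3.745e-09 m = 3.745 nm

Note: The de Broglie wavelength is comparable to the localization size, as expected from wave-particle duality.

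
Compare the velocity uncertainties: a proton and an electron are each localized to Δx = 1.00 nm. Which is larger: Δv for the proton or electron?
The electron has the larger minimum velocity uncertainty, by a ratio of 1836.2.

For both particles, Δp_min = ℏ/(2Δx) = 5.273e-26 kg·m/s (same for both).

The velocity uncertainty is Δv = Δp/m:
- proton: Δv = 5.273e-26 / 1.673e-27 = 3.152e+01 m/s = 31.525 m/s
- electron: Δv = 5.273e-26 / 9.109e-31 = 5.788e+04 m/s = 57.884 km/s

Ratio: 5.788e+04 / 3.152e+01 = 1836.2

The lighter particle has larger velocity uncertainty because Δv ∝ 1/m.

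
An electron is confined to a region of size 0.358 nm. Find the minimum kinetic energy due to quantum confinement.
74.318 meV

Using the uncertainty principle:

1. Position uncertainty: Δx ≈ 3.580e-10 m
2. Minimum momentum uncertainty: Δp = ℏ/(2Δx) = 1.473e-25 kg·m/s
3. Minimum kinetic energy:
   KE = (Δp)²/(2m) = (1.473e-25)²/(2 × 9.109e-31 kg)
   KE = 1.191e-20 J = 74.318 meV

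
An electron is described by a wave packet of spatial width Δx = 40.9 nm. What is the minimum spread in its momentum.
1.289 × 10^-27 kg·m/s

For a wave packet, the spatial width Δx and momentum spread Δp are related by the uncertainty principle:
ΔxΔp ≥ ℏ/2

The minimum momentum spread is:
Δp_min = ℏ/(2Δx)
Δp_min = (1.055e-34 J·s) / (2 × 4.090e-08 m)
Δp_min = 1.289e-27 kg·m/s

A wave packet cannot have both a well-defined position and well-defined momentum.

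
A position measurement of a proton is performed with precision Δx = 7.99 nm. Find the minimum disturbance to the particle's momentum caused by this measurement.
6.599 × 10^-27 kg·m/s

The uncertainty principle implies that measuring position disturbs momentum:
ΔxΔp ≥ ℏ/2

When we measure position with precision Δx, we necessarily introduce a momentum uncertainty:
Δp ≥ ℏ/(2Δx)
Δp_min = (1.055e-34 J·s) / (2 × 7.990e-09 m)
Δp_min = 6.599e-27 kg·m/s

The more precisely we measure position, the greater the momentum disturbance.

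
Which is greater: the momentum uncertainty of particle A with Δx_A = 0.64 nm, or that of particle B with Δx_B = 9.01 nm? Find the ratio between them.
Particle A has the larger minimum momentum uncertainty, by a factor of 14.08.

For each particle, the minimum momentum uncertainty is Δp_min = ℏ/(2Δx):

Particle A: Δp_A = ℏ/(2×6.400e-10 m) = 8.239e-26 kg·m/s
Particle B: Δp_B = ℏ/(2×9.010e-09 m) = 5.852e-27 kg·m/s

Ratio: Δp_A/Δp_B = 14.08

Since Δp_min ∝ 1/Δx, the particle with smaller position uncertainty (A) has larger momentum uncertainty.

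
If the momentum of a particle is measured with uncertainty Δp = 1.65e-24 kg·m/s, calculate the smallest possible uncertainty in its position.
31.957 pm

Using the Heisenberg uncertainty principle:
ΔxΔp ≥ ℏ/2

The minimum uncertainty in position is:
Δx_min = ℏ/(2Δp)
Δx_min = (1.055e-34 J·s) / (2 × 1.650e-24 kg·m/s)
Δx_min = 3.196e-11 m = 31.957 pm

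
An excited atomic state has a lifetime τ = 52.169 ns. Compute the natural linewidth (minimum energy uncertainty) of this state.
6.308 neV

Using the energy-time uncertainty principle:
ΔEΔt ≥ ℏ/2

The lifetime τ represents the time uncertainty Δt.
The natural linewidth (minimum energy uncertainty) is:

ΔE = ℏ/(2τ)
ΔE = (1.055e-34 J·s) / (2 × 5.217e-08 s)
ΔE = 1.011e-27 J = 6.308 neV

This natural linewidth limits the precision of spectroscopic measurements.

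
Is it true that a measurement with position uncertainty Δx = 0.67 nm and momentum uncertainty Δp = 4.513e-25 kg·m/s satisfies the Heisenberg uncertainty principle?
Yes, it satisfies the uncertainty principle.

Calculate the product ΔxΔp:
ΔxΔp = (6.700e-10 m) × (4.513e-25 kg·m/s)
ΔxΔp = 3.024e-34 J·s

Compare to the minimum allowed value ℏ/2:
ℏ/2 = 5.273e-35 J·s

Since ΔxΔp = 3.024e-34 J·s ≥ 5.273e-35 J·s = ℏ/2,
the measurement satisfies the uncertainty principle.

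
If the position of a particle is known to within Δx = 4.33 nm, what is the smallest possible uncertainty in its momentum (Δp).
1.218 × 10^-26 kg·m/s

Using the Heisenberg uncertainty principle:
ΔxΔp ≥ ℏ/2

The minimum uncertainty in momentum is:
Δp_min = ℏ/(2Δx)
Δp_min = (1.055e-34 J·s) / (2 × 4.330e-09 m)
Δp_min = 1.218e-26 kg·m/s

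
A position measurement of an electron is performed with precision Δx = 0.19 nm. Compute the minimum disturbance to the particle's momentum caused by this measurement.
2.775 × 10^-25 kg·m/s

The uncertainty principle implies that measuring position disturbs momentum:
ΔxΔp ≥ ℏ/2

When we measure position with precision Δx, we necessarily introduce a momentum uncertainty:
Δp ≥ ℏ/(2Δx)
Δp_min = (1.055e-34 J·s) / (2 × 1.900e-10 m)
Δp_min = 2.775e-25 kg·m/s

The more precisely we measure position, the greater the momentum disturbance.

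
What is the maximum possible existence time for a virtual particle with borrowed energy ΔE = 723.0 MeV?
4.552 × 10^-25 s

Using the energy-time uncertainty principle:
ΔEΔt ≥ ℏ/2

For a virtual particle borrowing energy ΔE, the maximum lifetime is:
Δt_max = ℏ/(2ΔE)

Converting energy:
ΔE = 723.0 MeV = 1.158e-10 J

Δt_max = (1.055e-34 J·s) / (2 × 1.158e-10 J)
Δt_max = 4.552e-25 s = 4.552 × 10^-25 s

Virtual particles with higher borrowed energy exist for shorter times.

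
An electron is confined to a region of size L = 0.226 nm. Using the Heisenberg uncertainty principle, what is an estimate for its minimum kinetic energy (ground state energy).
186.486 meV

Using the uncertainty principle to estimate ground state energy:

1. The position uncertainty is approximately the confinement size:
   Δx ≈ L = 2.260e-10 m

2. From ΔxΔp ≥ ℏ/2, the minimum momentum uncertainty is:
   Δp ≈ ℏ/(2L) = 2.333e-25 kg·m/s

3. The kinetic energy is approximately:
   KE ≈ (Δp)²/(2m) = (2.333e-25)²/(2 × 9.109e-31 kg)
   KE ≈ 2.988e-20 J = 186.486 meV

This is an order-of-magnitude estimate of the ground state energy.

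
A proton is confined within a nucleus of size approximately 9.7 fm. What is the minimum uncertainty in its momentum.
5.436 × 10^-21 kg·m/s

Using the Heisenberg uncertainty principle:
ΔxΔp ≥ ℏ/2

With Δx ≈ L = 9.700e-15 m (the confinement size):
Δp_min = ℏ/(2Δx)
Δp_min = (1.055e-34 J·s) / (2 × 9.700e-15 m)
Δp_min = 5.436e-21 kg·m/s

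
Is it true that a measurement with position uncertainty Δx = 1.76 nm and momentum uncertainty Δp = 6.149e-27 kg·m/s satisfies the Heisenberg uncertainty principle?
No, it violates the uncertainty principle (impossible measurement).

Calculate the product ΔxΔp:
ΔxΔp = (1.760e-09 m) × (6.149e-27 kg·m/s)
ΔxΔp = 1.082e-35 J·s

Compare to the minimum allowed value ℏ/2:
ℏ/2 = 5.273e-35 J·s

Since ΔxΔp = 1.082e-35 J·s < 5.273e-35 J·s = ℏ/2,
the measurement violates the uncertainty principle.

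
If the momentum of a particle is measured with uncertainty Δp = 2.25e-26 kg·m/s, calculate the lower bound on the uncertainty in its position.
2.343 nm

Using the Heisenberg uncertainty principle:
ΔxΔp ≥ ℏ/2

The minimum uncertainty in position is:
Δx_min = ℏ/(2Δp)
Δx_min = (1.055e-34 J·s) / (2 × 2.250e-26 kg·m/s)
Δx_min = 2.343e-09 m = 2.343 nm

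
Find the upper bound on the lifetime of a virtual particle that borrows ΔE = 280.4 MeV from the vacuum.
1.174 ys

Using the energy-time uncertainty principle:
ΔEΔt ≥ ℏ/2

For a virtual particle borrowing energy ΔE, the maximum lifetime is:
Δt_max = ℏ/(2ΔE)

Converting energy:
ΔE = 280.4 MeV = 4.493e-11 J

Δt_max = (1.055e-34 J·s) / (2 × 4.493e-11 J)
Δt_max = 1.174e-24 s = 1.174 ys

Virtual particles with higher borrowed energy exist for shorter times.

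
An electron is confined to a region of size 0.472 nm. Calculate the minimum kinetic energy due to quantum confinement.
42.754 meV

Using the uncertainty principle:

1. Position uncertainty: Δx ≈ 4.720e-10 m
2. Minimum momentum uncertainty: Δp = ℏ/(2Δx) = 1.117e-25 kg·m/s
3. Minimum kinetic energy:
   KE = (Δp)²/(2m) = (1.117e-25)²/(2 × 9.109e-31 kg)
   KE = 6.850e-21 J = 42.754 meV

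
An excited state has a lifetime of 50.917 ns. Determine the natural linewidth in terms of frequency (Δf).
1.563 MHz

Using the energy-time uncertainty principle and E = hf:
ΔEΔt ≥ ℏ/2
hΔf·Δt ≥ ℏ/2

The minimum frequency uncertainty is:
Δf = ℏ/(2hτ) = 1/(4πτ)
Δf = 1/(4π × 5.092e-08 s)
Δf = 1.563e+06 Hz = 1.563 MHz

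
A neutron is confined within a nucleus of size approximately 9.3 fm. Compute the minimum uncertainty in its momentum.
5.670 × 10^-21 kg·m/s

Using the Heisenberg uncertainty principle:
ΔxΔp ≥ ℏ/2

With Δx ≈ L = 9.300e-15 m (the confinement size):
Δp_min = ℏ/(2Δx)
Δp_min = (1.055e-34 J·s) / (2 × 9.300e-15 m)
Δp_min = 5.670e-21 kg·m/s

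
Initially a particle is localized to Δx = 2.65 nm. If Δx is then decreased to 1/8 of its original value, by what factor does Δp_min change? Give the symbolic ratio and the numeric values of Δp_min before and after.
Original Δp_min = 1.990 × 10^-26 kg·m/s; new Δp'_min = 1.592 × 10^-25 kg·m/s; ratio Δp'_min/Δp_min = 8.

From the uncertainty principle ΔxΔp ≥ ℏ/2, the minimum momentum uncertainty is Δp_min = ℏ/(2Δx).

Original (Δx = 2.65 nm = 2.650e-09 m):
Δp_min = (1.055e-34 J·s)/(2 × 2.650e-09 m) = 1.990e-26 kg·m/s

When Δx → (1/8)Δx:
Δp'_min = ℏ/(2 × (1/8)Δx) = 8 × ℏ/(2Δx) = 8 × Δp_min
Δp'_min = 8 × 1.990e-26 kg·m/s = 1.592e-25 kg·m/s

Since Δp_min ∝ 1/Δx, when Δx is decreased to 1/8 of its original value, Δp_min increases to 8 times its original value.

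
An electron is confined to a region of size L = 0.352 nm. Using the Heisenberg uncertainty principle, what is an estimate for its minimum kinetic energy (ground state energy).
76.874 meV

Using the uncertainty principle to estimate ground state energy:

1. The position uncertainty is approximately the confinement size:
   Δx ≈ L = 3.520e-10 m

2. From ΔxΔp ≥ ℏ/2, the minimum momentum uncertainty is:
   Δp ≈ ℏ/(2L) = 1.498e-25 kg·m/s

3. The kinetic energy is approximately:
   KE ≈ (Δp)²/(2m) = (1.498e-25)²/(2 × 9.109e-31 kg)
   KE ≈ 1.232e-20 J = 76.874 meV

This is an order-of-magnitude estimate of the ground state energy.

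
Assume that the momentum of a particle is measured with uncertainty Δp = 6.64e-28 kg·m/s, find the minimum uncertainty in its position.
79.411 nm

Using the Heisenberg uncertainty principle:
ΔxΔp ≥ ℏ/2

The minimum uncertainty in position is:
Δx_min = ℏ/(2Δp)
Δx_min = (1.055e-34 J·s) / (2 × 6.640e-28 kg·m/s)
Δx_min = 7.941e-08 m = 79.411 nm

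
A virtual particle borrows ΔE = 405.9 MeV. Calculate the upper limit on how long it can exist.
8.108 × 10^-25 s

Using the energy-time uncertainty principle:
ΔEΔt ≥ ℏ/2

For a virtual particle borrowing energy ΔE, the maximum lifetime is:
Δt_max = ℏ/(2ΔE)

Converting energy:
ΔE = 405.9 MeV = 6.503e-11 J

Δt_max = (1.055e-34 J·s) / (2 × 6.503e-11 J)
Δt_max = 8.108e-25 s = 8.108 × 10^-25 s

Virtual particles with higher borrowed energy exist for shorter times.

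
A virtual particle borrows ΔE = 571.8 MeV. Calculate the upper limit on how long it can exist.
5.756 × 10^-25 s

Using the energy-time uncertainty principle:
ΔEΔt ≥ ℏ/2

For a virtual particle borrowing energy ΔE, the maximum lifetime is:
Δt_max = ℏ/(2ΔE)

Converting energy:
ΔE = 571.8 MeV = 9.161e-11 J

Δt_max = (1.055e-34 J·s) / (2 × 9.161e-11 J)
Δt_max = 5.756e-25 s = 5.756 × 10^-25 s

Virtual particles with higher borrowed energy exist for shorter times.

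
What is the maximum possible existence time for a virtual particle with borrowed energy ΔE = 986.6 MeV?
3.336 × 10^-25 s

Using the energy-time uncertainty principle:
ΔEΔt ≥ ℏ/2

For a virtual particle borrowing energy ΔE, the maximum lifetime is:
Δt_max = ℏ/(2ΔE)

Converting energy:
ΔE = 986.6 MeV = 1.581e-10 J

Δt_max = (1.055e-34 J·s) / (2 × 1.581e-10 J)
Δt_max = 3.336e-25 s = 3.336 × 10^-25 s

Virtual particles with higher borrowed energy exist for shorter times.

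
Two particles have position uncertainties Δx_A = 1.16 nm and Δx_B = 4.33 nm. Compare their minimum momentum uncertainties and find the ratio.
Particle A has the larger minimum momentum uncertainty, by a factor of 3.73.

For each particle, the minimum momentum uncertainty is Δp_min = ℏ/(2Δx):

Particle A: Δp_A = ℏ/(2×1.160e-09 m) = 4.546e-26 kg·m/s
Particle B: Δp_B = ℏ/(2×4.330e-09 m) = 1.218e-26 kg·m/s

Ratio: Δp_A/Δp_B = 3.73

Since Δp_min ∝ 1/Δx, the particle with smaller position uncertainty (A) has larger momentum uncertainty.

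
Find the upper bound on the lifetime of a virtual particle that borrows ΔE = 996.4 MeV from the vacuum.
3.303 × 10^-25 s

Using the energy-time uncertainty principle:
ΔEΔt ≥ ℏ/2

For a virtual particle borrowing energy ΔE, the maximum lifetime is:
Δt_max = ℏ/(2ΔE)

Converting energy:
ΔE = 996.4 MeV = 1.596e-10 J

Δt_max = (1.055e-34 J·s) / (2 × 1.596e-10 J)
Δt_max = 3.303e-25 s = 3.303 × 10^-25 s

Virtual particles with higher borrowed energy exist for shorter times.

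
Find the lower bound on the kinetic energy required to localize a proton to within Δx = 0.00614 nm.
137.600 meV

Localizing a particle requires giving it sufficient momentum uncertainty:

1. From uncertainty principle: Δp ≥ ℏ/(2Δx)
   Δp_min = (1.055e-34 J·s) / (2 × 6.140e-12 m)
   Δp_min = 8.588e-24 kg·m/s

2. This momentum uncertainty corresponds to kinetic energy:
   KE ≈ (Δp)²/(2m) = (8.588e-24)²/(2 × 1.673e-27 kg)
   KE = 2.205e-20 J = 137.600 meV

Tighter localization requires more energy.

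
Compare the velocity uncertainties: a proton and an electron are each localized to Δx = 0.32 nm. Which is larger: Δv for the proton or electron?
The electron has the larger minimum velocity uncertainty, by a ratio of 1836.2.

For both particles, Δp_min = ℏ/(2Δx) = 1.648e-25 kg·m/s (same for both).

The velocity uncertainty is Δv = Δp/m:
- proton: Δv = 1.648e-25 / 1.673e-27 = 9.851e+01 m/s = 98.514 m/s
- electron: Δv = 1.648e-25 / 9.109e-31 = 1.809e+05 m/s = 180.887 km/s

Ratio: 1.809e+05 / 9.851e+01 = 1836.2

The lighter particle has larger velocity uncertainty because Δv ∝ 1/m.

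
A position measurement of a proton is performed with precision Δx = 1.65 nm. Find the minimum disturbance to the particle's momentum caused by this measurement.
3.196 × 10^-26 kg·m/s

The uncertainty principle implies that measuring position disturbs momentum:
ΔxΔp ≥ ℏ/2

When we measure position with precision Δx, we necessarily introduce a momentum uncertainty:
Δp ≥ ℏ/(2Δx)
Δp_min = (1.055e-34 J·s) / (2 × 1.650e-09 m)
Δp_min = 3.196e-26 kg·m/s

The more precisely we measure position, the greater the momentum disturbance.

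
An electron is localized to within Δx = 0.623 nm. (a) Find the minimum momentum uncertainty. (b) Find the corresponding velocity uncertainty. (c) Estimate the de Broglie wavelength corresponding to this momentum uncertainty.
(a) Δp_min = 8.464 × 10^-26 kg·m/s
(b) Δv_min = 92.911 km/s
(c) λ_dB = 7.829 nm

Step-by-step:

(a) From the uncertainty principle:
Δp_min = ℏ/(2Δx) = (1.055e-34 J·s)/(2 × 6.230e-10 m) = 8.464e-26 kg·m/s

(b) The velocity uncertainty:
Δv = Δp/m = (8.464e-26 kg·m/s)/(9.109e-31 kg) = 9.291e+04 m/s = 92.911 km/s

(c) The de Broglie wavelength for this momentum:
λ = h/p = (6.626e-34 J·s)/(8.464e-26 kg·m/s) = 7.829e-09 m = 7.829 nm

Note: The de Broglie wavelength is comparable to the localization size, as expected from wave-particle duality.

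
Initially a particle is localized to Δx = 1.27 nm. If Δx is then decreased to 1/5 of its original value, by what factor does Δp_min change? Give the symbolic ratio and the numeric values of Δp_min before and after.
Original Δp_min = 4.152 × 10^-26 kg·m/s; new Δp'_min = 2.076 × 10^-25 kg·m/s; ratio Δp'_min/Δp_min = 5.

From the uncertainty principle ΔxΔp ≥ ℏ/2, the minimum momentum uncertainty is Δp_min = ℏ/(2Δx).

Original (Δx = 1.27 nm = 1.270e-09 m):
Δp_min = (1.055e-34 J·s)/(2 × 1.270e-09 m) = 4.152e-26 kg·m/s

When Δx → (1/5)Δx:
Δp'_min = ℏ/(2 × (1/5)Δx) = 5 × ℏ/(2Δx) = 5 × Δp_min
Δp'_min = 5 × 4.152e-26 kg·m/s = 2.076e-25 kg·m/s

Since Δp_min ∝ 1/Δx, when Δx is decreased to 1/5 of its original value, Δp_min increases to 5 times its original value.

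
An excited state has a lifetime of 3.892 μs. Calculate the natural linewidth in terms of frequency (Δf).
20.446 kHz

Using the energy-time uncertainty principle and E = hf:
ΔEΔt ≥ ℏ/2
hΔf·Δt ≥ ℏ/2

The minimum frequency uncertainty is:
Δf = ℏ/(2hτ) = 1/(4πτ)
Δf = 1/(4π × 3.892e-06 s)
Δf = 2.045e+04 Hz = 20.446 kHz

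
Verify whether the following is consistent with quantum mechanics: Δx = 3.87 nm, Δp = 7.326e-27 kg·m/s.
No, it violates the uncertainty principle (impossible measurement).

Calculate the product ΔxΔp:
ΔxΔp = (3.870e-09 m) × (7.326e-27 kg·m/s)
ΔxΔp = 2.835e-35 J·s

Compare to the minimum allowed value ℏ/2:
ℏ/2 = 5.273e-35 J·s

Since ΔxΔp = 2.835e-35 J·s < 5.273e-35 J·s = ℏ/2,
the measurement violates the uncertainty principle.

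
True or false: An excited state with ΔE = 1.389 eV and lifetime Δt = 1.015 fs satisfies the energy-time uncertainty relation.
Yes, it satisfies the uncertainty relation.

Calculate the product ΔEΔt:
ΔE = 1.389 eV = 2.225e-19 J
ΔEΔt = (2.225e-19 J) × (1.015e-15 s)
ΔEΔt = 2.259e-34 J·s

Compare to the minimum allowed value ℏ/2:
ℏ/2 = 5.273e-35 J·s

Since ΔEΔt = 2.259e-34 J·s ≥ 5.273e-35 J·s = ℏ/2,
this satisfies the uncertainty relation.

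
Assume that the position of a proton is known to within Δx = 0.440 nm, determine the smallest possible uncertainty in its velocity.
71.647 m/s

Using the Heisenberg uncertainty principle and Δp = mΔv:
ΔxΔp ≥ ℏ/2
Δx(mΔv) ≥ ℏ/2

The minimum uncertainty in velocity is:
Δv_min = ℏ/(2mΔx)
Δv_min = (1.055e-34 J·s) / (2 × 1.673e-27 kg × 4.400e-10 m)
Δv_min = 7.165e+01 m/s = 71.647 m/s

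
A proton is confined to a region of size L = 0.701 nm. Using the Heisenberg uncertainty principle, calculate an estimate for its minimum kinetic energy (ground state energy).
10.556 μeV

Using the uncertainty principle to estimate ground state energy:

1. The position uncertainty is approximately the confinement size:
   Δx ≈ L = 7.010e-10 m

2. From ΔxΔp ≥ ℏ/2, the minimum momentum uncertainty is:
   Δp ≈ ℏ/(2L) = 7.522e-26 kg·m/s

3. The kinetic energy is approximately:
   KE ≈ (Δp)²/(2m) = (7.522e-26)²/(2 × 1.673e-27 kg)
   KE ≈ 1.691e-24 J = 10.556 μeV

This is an order-of-magnitude estimate of the ground state energy.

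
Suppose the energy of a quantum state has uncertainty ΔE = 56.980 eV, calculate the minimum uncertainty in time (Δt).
5.776 as

Using the energy-time uncertainty principle:
ΔEΔt ≥ ℏ/2

The minimum uncertainty in time is:
Δt_min = ℏ/(2ΔE)
Δt_min = (1.055e-34 J·s) / (2 × 9.129e-18 J)
Δt_min = 5.776e-18 s = 5.776 as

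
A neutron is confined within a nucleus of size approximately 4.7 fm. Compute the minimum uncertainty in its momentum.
1.122 × 10^-20 kg·m/s

Using the Heisenberg uncertainty principle:
ΔxΔp ≥ ℏ/2

With Δx ≈ L = 4.700e-15 m (the confinement size):
Δp_min = ℏ/(2Δx)
Δp_min = (1.055e-34 J·s) / (2 × 4.700e-15 m)
Δp_min = 1.122e-20 kg·m/s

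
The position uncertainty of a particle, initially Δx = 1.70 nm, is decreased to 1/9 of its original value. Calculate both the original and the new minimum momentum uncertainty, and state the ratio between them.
Original Δp_min = 3.102 × 10^-26 kg·m/s; new Δp'_min = 2.792 × 10^-25 kg·m/s; ratio Δp'_min/Δp_min = 9.

From the uncertainty principle ΔxΔp ≥ ℏ/2, the minimum momentum uncertainty is Δp_min = ℏ/(2Δx).

Original (Δx = 1.70 nm = 1.700e-09 m):
Δp_min = (1.055e-34 J·s)/(2 × 1.700e-09 m) = 3.102e-26 kg·m/s

When Δx → (1/9)Δx:
Δp'_min = ℏ/(2 × (1/9)Δx) = 9 × ℏ/(2Δx) = 9 × Δp_min
Δp'_min = 9 × 3.102e-26 kg·m/s = 2.792e-25 kg·m/s

Since Δp_min ∝ 1/Δx, when Δx is decreased to 1/9 of its original value, Δp_min increases to 9 times its original value.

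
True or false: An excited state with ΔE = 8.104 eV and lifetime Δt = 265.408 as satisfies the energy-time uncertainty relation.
Yes, it satisfies the uncertainty relation.

Calculate the product ΔEΔt:
ΔE = 8.104 eV = 1.298e-18 J
ΔEΔt = (1.298e-18 J) × (2.654e-16 s)
ΔEΔt = 3.446e-34 J·s

Compare to the minimum allowed value ℏ/2:
ℏ/2 = 5.273e-35 J·s

Since ΔEΔt = 3.446e-34 J·s ≥ 5.273e-35 J·s = ℏ/2,
this satisfies the uncertainty relation.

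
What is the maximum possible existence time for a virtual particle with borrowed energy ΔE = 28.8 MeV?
11.427 ys

Using the energy-time uncertainty principle:
ΔEΔt ≥ ℏ/2

For a virtual particle borrowing energy ΔE, the maximum lifetime is:
Δt_max = ℏ/(2ΔE)

Converting energy:
ΔE = 28.8 MeV = 4.614e-12 J

Δt_max = (1.055e-34 J·s) / (2 × 4.614e-12 J)
Δt_max = 1.143e-23 s = 11.427 ys

Virtual particles with higher borrowed energy exist for shorter times.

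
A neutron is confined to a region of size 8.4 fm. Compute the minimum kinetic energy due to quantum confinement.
73.417 keV

Using the uncertainty principle:

1. Position uncertainty: Δx ≈ 8.400e-15 m
2. Minimum momentum uncertainty: Δp = ℏ/(2Δx) = 6.277e-21 kg·m/s
3. Minimum kinetic energy:
   KE = (Δp)²/(2m) = (6.277e-21)²/(2 × 1.675e-27 kg)
   KE = 1.176e-14 J = 73.417 keV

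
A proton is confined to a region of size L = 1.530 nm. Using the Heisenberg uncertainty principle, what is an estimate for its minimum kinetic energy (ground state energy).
2.216 μeV

Using the uncertainty principle to estimate ground state energy:

1. The position uncertainty is approximately the confinement size:
   Δx ≈ L = 1.530e-09 m

2. From ΔxΔp ≥ ℏ/2, the minimum momentum uncertainty is:
   Δp ≈ ℏ/(2L) = 3.446e-26 kg·m/s

3. The kinetic energy is approximately:
   KE ≈ (Δp)²/(2m) = (3.446e-26)²/(2 × 1.673e-27 kg)
   KE ≈ 3.550e-25 J = 2.216 μeV

This is an order-of-magnitude estimate of the ground state energy.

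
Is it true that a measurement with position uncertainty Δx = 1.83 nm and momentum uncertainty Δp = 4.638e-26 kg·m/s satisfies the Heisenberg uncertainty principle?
Yes, it satisfies the uncertainty principle.

Calculate the product ΔxΔp:
ΔxΔp = (1.830e-09 m) × (4.638e-26 kg·m/s)
ΔxΔp = 8.488e-35 J·s

Compare to the minimum allowed value ℏ/2:
ℏ/2 = 5.273e-35 J·s

Since ΔxΔp = 8.488e-35 J·s ≥ 5.273e-35 J·s = ℏ/2,
the measurement satisfies the uncertainty principle.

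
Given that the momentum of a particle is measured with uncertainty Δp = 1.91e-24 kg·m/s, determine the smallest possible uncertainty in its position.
27.607 pm

Using the Heisenberg uncertainty principle:
ΔxΔp ≥ ℏ/2

The minimum uncertainty in position is:
Δx_min = ℏ/(2Δp)
Δx_min = (1.055e-34 J·s) / (2 × 1.910e-24 kg·m/s)
Δx_min = 2.761e-11 m = 27.607 pm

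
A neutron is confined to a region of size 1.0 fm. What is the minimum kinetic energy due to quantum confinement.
5.180 MeV

Using the uncertainty principle:

1. Position uncertainty: Δx ≈ 1.000e-15 m
2. Minimum momentum uncertainty: Δp = ℏ/(2Δx) = 5.273e-20 kg·m/s
3. Minimum kinetic energy:
   KE = (Δp)²/(2m) = (5.273e-20)²/(2 × 1.675e-27 kg)
   KE = 8.300e-13 J = 5.180 MeV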